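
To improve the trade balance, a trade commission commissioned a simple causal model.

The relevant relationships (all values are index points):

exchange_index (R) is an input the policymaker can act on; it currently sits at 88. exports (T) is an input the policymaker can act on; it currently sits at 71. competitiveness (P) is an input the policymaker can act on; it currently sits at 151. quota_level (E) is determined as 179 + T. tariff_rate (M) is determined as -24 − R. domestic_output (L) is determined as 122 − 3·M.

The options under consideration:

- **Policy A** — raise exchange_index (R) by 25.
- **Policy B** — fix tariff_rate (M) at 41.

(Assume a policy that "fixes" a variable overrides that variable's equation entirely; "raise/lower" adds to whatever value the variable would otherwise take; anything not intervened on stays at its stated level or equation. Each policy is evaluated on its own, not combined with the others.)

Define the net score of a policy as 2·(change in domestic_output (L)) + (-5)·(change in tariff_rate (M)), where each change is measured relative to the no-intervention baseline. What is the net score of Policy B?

Baseline:
  R = 88
  M = -24 − 88 = -112
  L = 122 − 3·(-112) = 458
Policy B (M := 41):
  R = 88
  M = 41
  L = 122 − 3·41 = -1
ΔL = -1 − 458 = -459; ΔM = 41 − (-112) = 153
Score = 2·(-459) + (-5)·153 = -1683

-1683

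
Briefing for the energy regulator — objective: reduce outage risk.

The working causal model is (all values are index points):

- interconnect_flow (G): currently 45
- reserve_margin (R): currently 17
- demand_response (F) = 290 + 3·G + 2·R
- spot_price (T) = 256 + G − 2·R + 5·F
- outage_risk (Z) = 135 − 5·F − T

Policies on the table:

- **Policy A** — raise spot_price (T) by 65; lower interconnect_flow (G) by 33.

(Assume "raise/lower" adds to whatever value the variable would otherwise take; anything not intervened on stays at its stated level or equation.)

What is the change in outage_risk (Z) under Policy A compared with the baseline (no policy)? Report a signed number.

Baseline:
  G = 45
  R = 17
  F = 290 + 3·45 + 2·17 = 459
  T = 256 + 45 − 2·17 + 5·459 = 2562
  Z = 135 − 5·459 − 2562 = -4722
Policy A (T + 65, G − 33):
  G = 45 − 33 = 12
  R = 17
  F = 290 + 3·12 + 2·17 = 360
  T = 256 + 12 − 2·17 + 5·360 (+65 from intervention) = 2099
  Z = 135 − 5·360 − 2099 = -3764
Change in Z: -3764 − (-4722) = 958

958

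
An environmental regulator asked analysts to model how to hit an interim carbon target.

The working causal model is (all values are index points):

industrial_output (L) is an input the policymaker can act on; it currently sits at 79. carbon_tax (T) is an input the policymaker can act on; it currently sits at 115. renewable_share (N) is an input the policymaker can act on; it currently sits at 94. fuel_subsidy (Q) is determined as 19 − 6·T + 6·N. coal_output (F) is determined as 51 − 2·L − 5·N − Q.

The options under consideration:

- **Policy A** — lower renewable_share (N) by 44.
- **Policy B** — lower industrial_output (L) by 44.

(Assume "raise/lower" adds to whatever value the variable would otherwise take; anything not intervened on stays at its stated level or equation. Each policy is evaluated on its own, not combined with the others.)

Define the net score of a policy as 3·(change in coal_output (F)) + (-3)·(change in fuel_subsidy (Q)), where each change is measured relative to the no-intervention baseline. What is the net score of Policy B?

Baseline:
  L = 79
  T = 115
  N = 94
  Q = 19 − 6·115 + 6·94 = -107
  F = 51 − 2·79 − 5·94 − (-107) = -470
Policy B (L − 44):
  L = 79 − 44 = 35
  T = 115
  N = 94
  Q = 19 − 6·115 + 6·94 = -107
  F = 51 − 2·35 − 5·94 − (-107) = -382
ΔF = -382 − (-470) = 88; ΔQ = -107 − (-107) = 0
Score = 3·88 + (-3)·0 = 264

264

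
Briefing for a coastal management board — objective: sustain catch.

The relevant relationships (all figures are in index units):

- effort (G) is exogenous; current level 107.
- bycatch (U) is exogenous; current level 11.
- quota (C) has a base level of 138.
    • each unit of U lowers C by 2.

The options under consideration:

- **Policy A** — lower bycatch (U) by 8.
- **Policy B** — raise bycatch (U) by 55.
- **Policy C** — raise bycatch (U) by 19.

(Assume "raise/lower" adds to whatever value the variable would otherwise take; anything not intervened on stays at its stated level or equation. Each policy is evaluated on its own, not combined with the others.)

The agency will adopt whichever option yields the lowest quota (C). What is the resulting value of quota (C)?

Policy A (U − 8):
  U = 11 − 8 = 3
  C = 138 − 2·3 = 132
Policy B (U + 55):
  U = 11 + 55 = 66
  C = 138 − 2·66 = 6
Policy C (U + 19):
  U = 11 + 19 = 30
  C = 138 − 2·30 = 78
Comparing — Policy A: C=132, Policy B: C=6, Policy C: C=78. Lowest is 6 (Policy B).

6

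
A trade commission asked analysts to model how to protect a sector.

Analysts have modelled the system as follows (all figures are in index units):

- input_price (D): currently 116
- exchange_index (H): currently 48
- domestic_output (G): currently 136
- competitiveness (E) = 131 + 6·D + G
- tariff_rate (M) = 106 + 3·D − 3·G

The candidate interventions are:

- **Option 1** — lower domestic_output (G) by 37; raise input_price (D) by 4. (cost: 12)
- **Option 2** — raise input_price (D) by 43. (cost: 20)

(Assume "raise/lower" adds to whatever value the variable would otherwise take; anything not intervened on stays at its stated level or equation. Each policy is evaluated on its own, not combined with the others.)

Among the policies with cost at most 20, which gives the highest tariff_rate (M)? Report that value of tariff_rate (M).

175

Option 1 (G − 37, D + 4):
  D = 116 + 4 = 120
  G = 136 − 37 = 99
  M = 106 + 3·120 − 3·99 = 169
Option 2 (D + 43):
  D = 116 + 43 = 159
  G = 136
  M = 106 + 3·159 − 3·136 = 175
Comparing — Option 1: M=169, Option 2: M=175. Highest is 175 (Option 2).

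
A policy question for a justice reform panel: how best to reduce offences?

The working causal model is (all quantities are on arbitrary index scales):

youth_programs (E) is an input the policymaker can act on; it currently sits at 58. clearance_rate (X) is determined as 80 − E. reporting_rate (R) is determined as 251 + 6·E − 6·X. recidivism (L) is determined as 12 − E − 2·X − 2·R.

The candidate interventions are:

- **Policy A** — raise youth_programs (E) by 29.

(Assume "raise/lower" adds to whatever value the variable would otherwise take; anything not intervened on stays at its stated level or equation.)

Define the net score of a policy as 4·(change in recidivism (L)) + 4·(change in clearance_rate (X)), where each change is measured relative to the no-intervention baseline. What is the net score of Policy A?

-2784

Baseline:
  E = 58
  X = 80 − 58 = 22
  R = 251 + 6·58 − 6·22 = 467
  L = 12 − 58 − 2·22 − 2·467 = -1024
Policy A (E + 29):
  E = 58 + 29 = 87
  X = 80 − 87 = -7
  R = 251 + 6·87 − 6·(-7) = 815
  L = 12 − 87 − 2·(-7) − 2·815 = -1691
ΔL = -1691 − (-1024) = -667; ΔX = -7 − 22 = -29
Score = 4·(-667) + 4·(-29) = -2784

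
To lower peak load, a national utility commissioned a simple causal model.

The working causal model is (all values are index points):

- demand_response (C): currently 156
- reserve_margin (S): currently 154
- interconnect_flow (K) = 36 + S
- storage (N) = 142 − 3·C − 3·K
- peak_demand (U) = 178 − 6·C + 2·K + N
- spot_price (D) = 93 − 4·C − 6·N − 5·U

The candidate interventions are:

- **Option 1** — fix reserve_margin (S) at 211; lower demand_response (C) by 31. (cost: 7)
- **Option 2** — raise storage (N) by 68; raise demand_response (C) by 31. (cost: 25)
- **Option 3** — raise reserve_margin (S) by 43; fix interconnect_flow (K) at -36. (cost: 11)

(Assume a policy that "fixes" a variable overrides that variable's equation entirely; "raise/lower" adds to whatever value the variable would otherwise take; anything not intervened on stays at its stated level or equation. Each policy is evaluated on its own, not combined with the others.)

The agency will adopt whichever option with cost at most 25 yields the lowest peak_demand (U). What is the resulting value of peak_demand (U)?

-1485

Option 1 (S := 211, C − 31):
  C = 156 − 31 = 125
  S = 211
  K = 36 + 211 = 247
  N = 142 − 3·125 − 3·247 = -974
  U = 178 − 6·125 + 2·247 + (-974) = -1052
Option 2 (N + 68, C + 31):
  C = 156 + 31 = 187
  S = 154
  K = 36 + 154 = 190
  N = 142 − 3·187 − 3·190 (+68 from intervention) = -921
  U = 178 − 6·187 + 2·190 + (-921) = -1485
Option 3 (S + 43, K := -36):
  C = 156
  S = 154 + 43 = 197
  K = -36
  N = 142 − 3·156 − 3·(-36) = -218
  U = 178 − 6·156 + 2·(-36) + (-218) = -1048
Comparing — Option 1: U=-1052, Option 2: U=-1485, Option 3: U=-1048. Lowest is -1485 (Option 2).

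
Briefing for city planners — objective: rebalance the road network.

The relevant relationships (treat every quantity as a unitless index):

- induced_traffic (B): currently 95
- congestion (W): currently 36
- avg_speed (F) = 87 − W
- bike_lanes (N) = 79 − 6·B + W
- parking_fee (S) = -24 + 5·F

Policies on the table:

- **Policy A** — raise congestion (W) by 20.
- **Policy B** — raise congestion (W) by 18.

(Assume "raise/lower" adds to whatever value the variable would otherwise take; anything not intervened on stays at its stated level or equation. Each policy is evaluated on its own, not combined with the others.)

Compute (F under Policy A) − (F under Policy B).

-2

Policy A (W + 20):
  W = 36 + 20 = 56
  F = 87 − 56 = 31
Policy B (W + 18):
  W = 36 + 18 = 54
  F = 87 − 54 = 33
F: 31 − 33 = -2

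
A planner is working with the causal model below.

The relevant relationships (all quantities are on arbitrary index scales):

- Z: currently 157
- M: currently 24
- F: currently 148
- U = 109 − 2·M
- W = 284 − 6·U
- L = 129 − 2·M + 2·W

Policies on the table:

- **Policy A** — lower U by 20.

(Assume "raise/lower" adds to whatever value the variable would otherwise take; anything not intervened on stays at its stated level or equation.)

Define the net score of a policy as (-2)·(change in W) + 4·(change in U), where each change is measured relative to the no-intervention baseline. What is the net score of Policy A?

Baseline:
  M = 24
  U = 109 − 2·24 = 61
  W = 284 − 6·61 = -82
Policy A (U − 20):
  M = 24
  U = 109 − 2·24 (−20 from intervention) = 41
  W = 284 − 6·41 = 38
ΔW = 38 − (-82) = 120; ΔU = 41 − 61 = -20
Score = (-2)·120 + 4·(-20) = -320

-320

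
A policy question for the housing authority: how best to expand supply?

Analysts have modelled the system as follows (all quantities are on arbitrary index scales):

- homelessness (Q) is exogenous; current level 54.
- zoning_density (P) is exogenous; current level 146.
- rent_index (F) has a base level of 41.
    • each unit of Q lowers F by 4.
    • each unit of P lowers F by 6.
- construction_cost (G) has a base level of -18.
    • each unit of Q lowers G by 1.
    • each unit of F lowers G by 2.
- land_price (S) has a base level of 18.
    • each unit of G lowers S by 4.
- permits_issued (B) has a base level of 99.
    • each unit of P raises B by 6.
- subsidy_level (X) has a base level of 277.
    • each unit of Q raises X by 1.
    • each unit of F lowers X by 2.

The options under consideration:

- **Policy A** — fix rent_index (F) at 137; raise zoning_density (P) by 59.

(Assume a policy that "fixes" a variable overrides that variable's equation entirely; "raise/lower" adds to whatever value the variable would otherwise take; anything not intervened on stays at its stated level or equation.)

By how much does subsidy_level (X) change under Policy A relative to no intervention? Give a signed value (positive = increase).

Baseline:
  Q = 54
  P = 146
  F = 41 − 4·54 − 6·146 = -1051
  X = 277 + 54 − 2·(-1051) = 2433
Policy A (F := 137, P + 59):
  Q = 54
  P = 146 + 59 = 205
  F = 137
  X = 277 + 54 − 2·137 = 57
Change in X: 57 − 2433 = -2376

-2376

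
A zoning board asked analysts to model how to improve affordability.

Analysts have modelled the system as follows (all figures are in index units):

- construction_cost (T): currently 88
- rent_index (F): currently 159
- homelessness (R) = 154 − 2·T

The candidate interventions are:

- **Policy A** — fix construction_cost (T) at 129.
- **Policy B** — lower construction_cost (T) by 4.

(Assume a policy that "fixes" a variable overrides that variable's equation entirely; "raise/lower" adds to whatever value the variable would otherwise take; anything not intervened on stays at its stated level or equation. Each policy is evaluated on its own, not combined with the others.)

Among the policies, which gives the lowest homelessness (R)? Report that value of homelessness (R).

-104

Policy A (T := 129):
  T = 129
  R = 154 − 2·129 = -104
Policy B (T − 4):
  T = 88 − 4 = 84
  R = 154 − 2·84 = -14
Comparing — Policy A: R=-104, Policy B: R=-14. Lowest is -104 (Policy A).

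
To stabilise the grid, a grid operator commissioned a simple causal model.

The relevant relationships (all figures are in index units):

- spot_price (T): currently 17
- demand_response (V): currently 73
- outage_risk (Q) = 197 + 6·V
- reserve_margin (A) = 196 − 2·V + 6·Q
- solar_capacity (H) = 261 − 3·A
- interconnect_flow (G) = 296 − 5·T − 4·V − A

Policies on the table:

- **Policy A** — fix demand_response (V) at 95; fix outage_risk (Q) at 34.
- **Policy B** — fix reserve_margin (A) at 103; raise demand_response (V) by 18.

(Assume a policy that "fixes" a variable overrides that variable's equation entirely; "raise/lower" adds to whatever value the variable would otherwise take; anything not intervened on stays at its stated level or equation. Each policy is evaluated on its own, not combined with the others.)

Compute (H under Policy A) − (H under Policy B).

-321

Policy A (V := 95, Q := 34):
  V = 95
  Q = 34
  A = 196 − 2·95 + 6·34 = 210
  H = 261 − 3·210 = -369
Policy B (A := 103, V + 18):
  V = 73 + 18 = 91
  Q = 197 + 6·91 = 743
  A = 103
  H = 261 − 3·103 = -48
H: -369 − (-48) = -321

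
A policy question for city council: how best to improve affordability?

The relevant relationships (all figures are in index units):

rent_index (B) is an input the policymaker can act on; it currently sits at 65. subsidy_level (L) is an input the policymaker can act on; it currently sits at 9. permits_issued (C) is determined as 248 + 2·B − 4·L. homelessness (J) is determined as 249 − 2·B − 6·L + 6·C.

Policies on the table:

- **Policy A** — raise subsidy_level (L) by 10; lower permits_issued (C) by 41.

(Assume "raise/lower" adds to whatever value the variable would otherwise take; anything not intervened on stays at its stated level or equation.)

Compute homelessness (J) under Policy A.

1571

Policy A (L + 10, C − 41):
  B = 65
  L = 9 + 10 = 19
  C = 248 + 2·65 − 4·19 (−41 from intervention) = 261
  J = 249 − 2·65 − 6·19 + 6·261 = 1571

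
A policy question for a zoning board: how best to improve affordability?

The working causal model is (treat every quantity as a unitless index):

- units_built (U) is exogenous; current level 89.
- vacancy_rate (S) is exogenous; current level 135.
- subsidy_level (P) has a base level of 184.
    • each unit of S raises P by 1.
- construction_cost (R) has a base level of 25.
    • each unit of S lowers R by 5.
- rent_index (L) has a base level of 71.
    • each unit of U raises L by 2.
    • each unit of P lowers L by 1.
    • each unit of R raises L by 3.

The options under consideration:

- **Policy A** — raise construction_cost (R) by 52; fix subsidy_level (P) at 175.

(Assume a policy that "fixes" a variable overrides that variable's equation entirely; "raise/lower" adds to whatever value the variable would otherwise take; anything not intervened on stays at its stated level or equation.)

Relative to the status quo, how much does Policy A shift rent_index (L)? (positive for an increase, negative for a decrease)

300

Baseline:
  U = 89
  S = 135
  P = 184 + 135 = 319
  R = 25 − 5·135 = -650
  L = 71 + 2·89 − 319 + 3·(-650) = -2020
Policy A (R + 52, P := 175):
  U = 89
  S = 135
  P = 175
  R = 25 − 5·135 (+52 from intervention) = -598
  L = 71 + 2·89 − 175 + 3·(-598) = -1720
Change in L: -1720 − (-2020) = 300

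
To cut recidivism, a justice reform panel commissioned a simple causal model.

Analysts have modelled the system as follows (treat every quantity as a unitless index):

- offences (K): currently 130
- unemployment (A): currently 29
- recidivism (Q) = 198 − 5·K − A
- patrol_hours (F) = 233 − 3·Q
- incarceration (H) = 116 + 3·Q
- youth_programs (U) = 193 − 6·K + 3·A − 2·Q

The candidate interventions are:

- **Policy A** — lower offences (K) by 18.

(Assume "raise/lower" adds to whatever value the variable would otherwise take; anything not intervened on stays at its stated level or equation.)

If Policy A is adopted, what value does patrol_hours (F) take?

Policy A (K − 18):
  K = 130 − 18 = 112
  A = 29
  Q = 198 − 5·112 − 29 = -391
  F = 233 − 3·(-391) = 1406

1406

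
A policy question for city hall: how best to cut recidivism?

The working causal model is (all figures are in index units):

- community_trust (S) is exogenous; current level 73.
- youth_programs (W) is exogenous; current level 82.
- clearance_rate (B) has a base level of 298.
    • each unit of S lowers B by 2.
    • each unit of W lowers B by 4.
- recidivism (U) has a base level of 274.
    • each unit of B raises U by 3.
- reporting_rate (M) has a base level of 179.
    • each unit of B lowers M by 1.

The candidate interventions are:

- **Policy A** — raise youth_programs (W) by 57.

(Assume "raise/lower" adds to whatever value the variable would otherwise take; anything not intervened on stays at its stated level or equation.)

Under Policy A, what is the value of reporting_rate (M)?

Policy A (W + 57):
  S = 73
  W = 82 + 57 = 139
  B = 298 − 2·73 − 4·139 = -404
  M = 179 − (-404) = 583

583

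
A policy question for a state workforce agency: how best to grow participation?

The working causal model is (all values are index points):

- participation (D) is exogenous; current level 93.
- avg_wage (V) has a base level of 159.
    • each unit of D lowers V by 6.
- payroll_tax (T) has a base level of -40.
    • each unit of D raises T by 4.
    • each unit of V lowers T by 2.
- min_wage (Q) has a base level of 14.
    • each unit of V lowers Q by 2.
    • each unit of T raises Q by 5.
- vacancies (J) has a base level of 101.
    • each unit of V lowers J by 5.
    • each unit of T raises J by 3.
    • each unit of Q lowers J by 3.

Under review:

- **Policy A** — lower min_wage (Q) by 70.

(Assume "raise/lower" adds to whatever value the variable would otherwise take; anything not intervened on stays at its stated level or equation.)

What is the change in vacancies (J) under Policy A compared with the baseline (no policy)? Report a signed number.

210

Baseline:
  D = 93
  V = 159 − 6·93 = -399
  T = -40 + 4·93 − 2·(-399) = 1130
  Q = 14 − 2·(-399) + 5·1130 = 6462
  J = 101 − 5·(-399) + 3·1130 − 3·6462 = -13900
Policy A (Q − 70):
  D = 93
  V = 159 − 6·93 = -399
  T = -40 + 4·93 − 2·(-399) = 1130
  Q = 14 − 2·(-399) + 5·1130 (−70 from intervention) = 6392
  J = 101 − 5·(-399) + 3·1130 − 3·6392 = -13690
Change in J: -13690 − (-13900) = 210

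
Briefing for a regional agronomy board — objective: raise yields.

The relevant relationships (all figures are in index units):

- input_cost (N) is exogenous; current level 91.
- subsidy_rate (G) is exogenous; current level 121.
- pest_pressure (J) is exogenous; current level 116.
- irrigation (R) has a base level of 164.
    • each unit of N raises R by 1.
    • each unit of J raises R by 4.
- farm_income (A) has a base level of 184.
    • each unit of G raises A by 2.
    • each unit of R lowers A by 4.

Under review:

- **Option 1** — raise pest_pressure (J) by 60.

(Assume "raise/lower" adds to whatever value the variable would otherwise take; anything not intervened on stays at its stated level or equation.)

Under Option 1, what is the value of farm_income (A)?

-3410

Option 1 (J + 60):
  N = 91
  G = 121
  J = 116 + 60 = 176
  R = 164 + 91 + 4·176 = 959
  A = 184 + 2·121 − 4·959 = -3410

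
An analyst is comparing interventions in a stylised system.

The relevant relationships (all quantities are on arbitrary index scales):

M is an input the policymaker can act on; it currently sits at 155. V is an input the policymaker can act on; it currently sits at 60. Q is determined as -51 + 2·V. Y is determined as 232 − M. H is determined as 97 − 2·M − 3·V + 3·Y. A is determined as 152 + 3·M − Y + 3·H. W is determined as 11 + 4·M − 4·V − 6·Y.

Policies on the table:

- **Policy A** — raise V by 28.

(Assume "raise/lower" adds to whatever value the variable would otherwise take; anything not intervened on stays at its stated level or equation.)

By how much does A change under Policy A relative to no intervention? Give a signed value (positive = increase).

-252

Baseline:
  M = 155
  V = 60
  Y = 232 − 155 = 77
  H = 97 − 2·155 − 3·60 + 3·77 = -162
  A = 152 + 3·155 − 77 + 3·(-162) = 54
Policy A (V + 28):
  M = 155
  V = 60 + 28 = 88
  Y = 232 − 155 = 77
  H = 97 − 2·155 − 3·88 + 3·77 = -246
  A = 152 + 3·155 − 77 + 3·(-246) = -198
Change in A: -198 − 54 = -252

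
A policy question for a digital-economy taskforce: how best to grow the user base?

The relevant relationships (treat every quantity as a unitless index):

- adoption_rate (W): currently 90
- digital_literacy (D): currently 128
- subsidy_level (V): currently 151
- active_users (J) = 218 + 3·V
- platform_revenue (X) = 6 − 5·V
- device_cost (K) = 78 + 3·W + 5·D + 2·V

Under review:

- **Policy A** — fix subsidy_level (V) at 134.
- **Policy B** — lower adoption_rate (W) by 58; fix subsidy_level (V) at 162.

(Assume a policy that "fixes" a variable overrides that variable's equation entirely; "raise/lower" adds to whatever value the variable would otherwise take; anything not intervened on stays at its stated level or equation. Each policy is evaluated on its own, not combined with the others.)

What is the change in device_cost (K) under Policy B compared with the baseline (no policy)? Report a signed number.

Baseline:
  W = 90
  D = 128
  V = 151
  K = 78 + 3·90 + 5·128 + 2·151 = 1290
Policy B (W − 58, V := 162):
  W = 90 − 58 = 32
  D = 128
  V = 162
  K = 78 + 3·32 + 5·128 + 2·162 = 1138
Change in K: 1138 − 1290 = -152

-152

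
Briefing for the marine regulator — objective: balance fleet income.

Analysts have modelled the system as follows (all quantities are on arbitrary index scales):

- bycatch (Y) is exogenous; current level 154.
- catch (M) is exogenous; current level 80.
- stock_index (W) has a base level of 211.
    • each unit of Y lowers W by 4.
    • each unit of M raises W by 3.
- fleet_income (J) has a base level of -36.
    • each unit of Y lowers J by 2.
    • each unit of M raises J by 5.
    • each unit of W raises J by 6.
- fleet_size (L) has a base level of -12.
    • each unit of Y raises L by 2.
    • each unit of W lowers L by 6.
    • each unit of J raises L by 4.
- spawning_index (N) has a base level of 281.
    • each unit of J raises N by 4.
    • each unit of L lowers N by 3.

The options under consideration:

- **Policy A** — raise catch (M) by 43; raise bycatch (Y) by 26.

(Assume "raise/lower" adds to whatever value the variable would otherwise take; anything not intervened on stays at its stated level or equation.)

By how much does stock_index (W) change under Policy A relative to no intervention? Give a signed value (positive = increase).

25

Baseline:
  Y = 154
  M = 80
  W = 211 − 4·154 + 3·80 = -165
Policy A (M + 43, Y + 26):
  Y = 154 + 26 = 180
  M = 80 + 43 = 123
  W = 211 − 4·180 + 3·123 = -140
Change in W: -140 − (-165) = 25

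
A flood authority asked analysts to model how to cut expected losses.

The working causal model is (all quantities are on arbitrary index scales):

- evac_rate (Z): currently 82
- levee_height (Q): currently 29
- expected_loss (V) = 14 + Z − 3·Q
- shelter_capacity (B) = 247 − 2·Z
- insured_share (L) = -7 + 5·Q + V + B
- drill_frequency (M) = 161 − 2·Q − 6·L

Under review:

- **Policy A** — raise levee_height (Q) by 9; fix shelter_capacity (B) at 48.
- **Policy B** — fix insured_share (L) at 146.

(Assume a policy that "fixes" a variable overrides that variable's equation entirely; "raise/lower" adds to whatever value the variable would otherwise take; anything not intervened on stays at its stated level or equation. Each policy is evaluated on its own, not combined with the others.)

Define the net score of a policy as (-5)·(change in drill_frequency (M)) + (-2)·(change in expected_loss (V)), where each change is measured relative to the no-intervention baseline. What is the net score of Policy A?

Baseline:
  Z = 82
  Q = 29
  V = 14 + 82 − 3·29 = 9
  B = 247 − 2·82 = 83
  L = -7 + 5·29 + 9 + 83 = 230
  M = 161 − 2·29 − 6·230 = -1277
Policy A (Q + 9, B := 48):
  Z = 82
  Q = 29 + 9 = 38
  V = 14 + 82 − 3·38 = -18
  B = 48
  L = -7 + 5·38 + (-18) + 48 = 213
  M = 161 − 2·38 − 6·213 = -1193
ΔM = -1193 − (-1277) = 84; ΔV = -18 − 9 = -27
Score = (-5)·84 + (-2)·(-27) = -366

-366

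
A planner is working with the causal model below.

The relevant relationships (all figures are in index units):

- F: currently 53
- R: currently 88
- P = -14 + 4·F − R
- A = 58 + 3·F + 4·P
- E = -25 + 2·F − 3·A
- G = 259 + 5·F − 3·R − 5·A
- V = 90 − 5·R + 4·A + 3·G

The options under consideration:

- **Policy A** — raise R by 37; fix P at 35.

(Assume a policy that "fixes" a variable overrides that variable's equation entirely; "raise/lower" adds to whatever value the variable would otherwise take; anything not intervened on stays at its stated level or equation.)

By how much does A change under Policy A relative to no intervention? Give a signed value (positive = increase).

Baseline:
  F = 53
  R = 88
  P = -14 + 4·53 − 88 = 110
  A = 58 + 3·53 + 4·110 = 657
Policy A (R + 37, P := 35):
  F = 53
  R = 88 + 37 = 125
  P = 35
  A = 58 + 3·53 + 4·35 = 357
Change in A: 357 − 657 = -300

-300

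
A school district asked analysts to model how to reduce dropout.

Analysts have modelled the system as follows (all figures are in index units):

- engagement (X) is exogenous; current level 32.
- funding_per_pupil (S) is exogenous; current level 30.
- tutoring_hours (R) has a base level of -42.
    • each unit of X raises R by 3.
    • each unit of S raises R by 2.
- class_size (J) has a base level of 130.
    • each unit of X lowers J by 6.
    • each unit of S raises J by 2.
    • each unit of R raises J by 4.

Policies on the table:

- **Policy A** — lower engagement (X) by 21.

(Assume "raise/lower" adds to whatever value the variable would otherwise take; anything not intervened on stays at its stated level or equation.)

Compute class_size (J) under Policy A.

328

Policy A (X − 21):
  X = 32 − 21 = 11
  S = 30
  R = -42 + 3·11 + 2·30 = 51
  J = 130 − 6·11 + 2·30 + 4·51 = 328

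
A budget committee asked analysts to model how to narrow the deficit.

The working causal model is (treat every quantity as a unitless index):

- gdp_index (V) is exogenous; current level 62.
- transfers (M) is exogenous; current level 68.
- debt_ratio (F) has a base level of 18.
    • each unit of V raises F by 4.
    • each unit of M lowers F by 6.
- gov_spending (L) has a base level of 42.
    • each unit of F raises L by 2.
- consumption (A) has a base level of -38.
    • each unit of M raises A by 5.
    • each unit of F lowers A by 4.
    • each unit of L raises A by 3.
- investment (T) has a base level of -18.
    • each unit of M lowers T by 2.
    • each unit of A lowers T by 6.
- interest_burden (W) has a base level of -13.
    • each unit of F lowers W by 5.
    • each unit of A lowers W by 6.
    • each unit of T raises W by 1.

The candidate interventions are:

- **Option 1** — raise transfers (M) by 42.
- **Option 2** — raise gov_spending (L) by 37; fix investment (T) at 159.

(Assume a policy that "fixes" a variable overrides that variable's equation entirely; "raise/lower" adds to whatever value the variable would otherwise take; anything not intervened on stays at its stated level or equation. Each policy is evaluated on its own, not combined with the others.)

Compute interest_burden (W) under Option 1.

Option 1 (M + 42):
  V = 62
  M = 68 + 42 = 110
  F = 18 + 4·62 − 6·110 = -394
  L = 42 + 2·(-394) = -746
  A = -38 + 5·110 − 4·(-394) + 3·(-746) = -150
  T = -18 − 2·110 − 6·(-150) = 662
  W = -13 − 5·(-394) − 6·(-150) + 662 = 3519

3519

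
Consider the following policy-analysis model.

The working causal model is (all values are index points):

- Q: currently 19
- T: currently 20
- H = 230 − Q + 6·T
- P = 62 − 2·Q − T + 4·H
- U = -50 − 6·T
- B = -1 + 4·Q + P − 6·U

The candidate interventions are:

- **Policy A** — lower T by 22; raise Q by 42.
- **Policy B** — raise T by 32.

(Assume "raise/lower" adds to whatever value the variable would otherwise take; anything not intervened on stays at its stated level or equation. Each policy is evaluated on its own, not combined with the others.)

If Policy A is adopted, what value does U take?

Policy A (T − 22, Q + 42):
  T = 20 − 22 = -2
  U = -50 − 6·(-2) = -38

-38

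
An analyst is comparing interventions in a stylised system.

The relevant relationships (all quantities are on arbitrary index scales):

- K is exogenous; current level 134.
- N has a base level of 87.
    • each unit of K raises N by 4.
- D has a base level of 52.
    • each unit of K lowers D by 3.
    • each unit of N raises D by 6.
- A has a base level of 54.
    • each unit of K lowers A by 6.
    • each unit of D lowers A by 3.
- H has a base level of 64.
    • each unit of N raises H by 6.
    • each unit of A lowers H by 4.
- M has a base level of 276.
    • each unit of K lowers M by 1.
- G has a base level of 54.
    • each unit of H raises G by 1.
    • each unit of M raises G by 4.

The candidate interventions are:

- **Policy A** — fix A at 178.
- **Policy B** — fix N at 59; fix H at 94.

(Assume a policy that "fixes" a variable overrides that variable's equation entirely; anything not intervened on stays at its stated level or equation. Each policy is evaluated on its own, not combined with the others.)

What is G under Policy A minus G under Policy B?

Policy A (A := 178):
  K = 134
  N = 87 + 4·134 = 623
  D = 52 − 3·134 + 6·623 = 3388
  A = 178
  H = 64 + 6·623 − 4·178 = 3090
  M = 276 − 134 = 142
  G = 54 + 3090 + 4·142 = 3712
Policy B (N := 59, H := 94):
  K = 134
  N = 59
  D = 52 − 3·134 + 6·59 = 4
  A = 54 − 6·134 − 3·4 = -762
  H = 94
  M = 276 − 134 = 142
  G = 54 + 94 + 4·142 = 716
G: 3712 − 716 = 2996

2996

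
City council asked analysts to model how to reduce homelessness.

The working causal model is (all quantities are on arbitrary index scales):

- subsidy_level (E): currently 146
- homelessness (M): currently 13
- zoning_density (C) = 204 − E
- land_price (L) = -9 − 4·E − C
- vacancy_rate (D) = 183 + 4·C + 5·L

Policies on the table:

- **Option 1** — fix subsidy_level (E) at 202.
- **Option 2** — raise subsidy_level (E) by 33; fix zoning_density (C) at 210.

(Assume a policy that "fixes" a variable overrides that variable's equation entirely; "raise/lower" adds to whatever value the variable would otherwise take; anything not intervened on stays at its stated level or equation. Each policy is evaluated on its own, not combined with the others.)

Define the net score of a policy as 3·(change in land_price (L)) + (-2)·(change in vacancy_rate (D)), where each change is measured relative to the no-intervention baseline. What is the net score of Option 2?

Baseline:
  E = 146
  C = 204 − 146 = 58
  L = -9 − 4·146 − 58 = -651
  D = 183 + 4·58 + 5·(-651) = -2840
Option 2 (E + 33, C := 210):
  E = 146 + 33 = 179
  C = 210
  L = -9 − 4·179 − 210 = -935
  D = 183 + 4·210 + 5·(-935) = -3652
ΔL = -935 − (-651) = -284; ΔD = -3652 − (-2840) = -812
Score = 3·(-284) + (-2)·(-812) = 772

772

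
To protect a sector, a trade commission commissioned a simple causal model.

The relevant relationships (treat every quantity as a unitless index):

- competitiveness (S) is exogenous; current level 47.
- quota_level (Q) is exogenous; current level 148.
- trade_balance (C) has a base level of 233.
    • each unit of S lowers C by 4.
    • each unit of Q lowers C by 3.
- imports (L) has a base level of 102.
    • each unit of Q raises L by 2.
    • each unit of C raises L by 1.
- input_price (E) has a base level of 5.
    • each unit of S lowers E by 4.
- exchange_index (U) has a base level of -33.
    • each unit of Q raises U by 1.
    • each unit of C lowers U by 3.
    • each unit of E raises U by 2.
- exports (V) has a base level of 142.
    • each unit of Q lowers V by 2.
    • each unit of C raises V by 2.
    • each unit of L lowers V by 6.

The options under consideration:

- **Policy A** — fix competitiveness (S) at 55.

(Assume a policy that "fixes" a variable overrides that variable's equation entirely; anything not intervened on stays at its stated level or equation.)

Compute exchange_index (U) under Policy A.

Policy A (S := 55):
  S = 55
  Q = 148
  C = 233 − 4·55 − 3·148 = -431
  E = 5 − 4·55 = -215
  U = -33 + 148 − 3·(-431) + 2·(-215) = 978

978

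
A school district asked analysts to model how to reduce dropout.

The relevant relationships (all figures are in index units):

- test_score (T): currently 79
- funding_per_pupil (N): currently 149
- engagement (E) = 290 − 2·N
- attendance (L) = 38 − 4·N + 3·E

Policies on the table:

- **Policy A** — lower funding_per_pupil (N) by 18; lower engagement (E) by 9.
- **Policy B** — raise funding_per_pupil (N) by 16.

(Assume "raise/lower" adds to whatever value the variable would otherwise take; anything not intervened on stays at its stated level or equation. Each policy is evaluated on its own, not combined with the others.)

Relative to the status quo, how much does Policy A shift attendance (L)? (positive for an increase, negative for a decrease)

Baseline:
  N = 149
  E = 290 − 2·149 = -8
  L = 38 − 4·149 + 3·(-8) = -582
Policy A (N − 18, E − 9):
  N = 149 − 18 = 131
  E = 290 − 2·131 (−9 from intervention) = 19
  L = 38 − 4·131 + 3·19 = -429
Change in L: -429 − (-582) = 153

153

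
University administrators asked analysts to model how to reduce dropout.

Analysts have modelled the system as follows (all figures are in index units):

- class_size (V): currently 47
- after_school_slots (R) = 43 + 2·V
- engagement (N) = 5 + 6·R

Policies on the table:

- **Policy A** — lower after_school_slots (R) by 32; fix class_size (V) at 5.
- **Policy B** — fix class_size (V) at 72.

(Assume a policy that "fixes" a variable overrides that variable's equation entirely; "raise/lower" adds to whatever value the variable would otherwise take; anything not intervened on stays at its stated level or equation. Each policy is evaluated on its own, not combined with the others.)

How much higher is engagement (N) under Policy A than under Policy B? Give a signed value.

Policy A (R − 32, V := 5):
  V = 5
  R = 43 + 2·5 (−32 from intervention) = 21
  N = 5 + 6·21 = 131
Policy B (V := 72):
  V = 72
  R = 43 + 2·72 = 187
  N = 5 + 6·187 = 1127
N: 131 − 1127 = -996

-996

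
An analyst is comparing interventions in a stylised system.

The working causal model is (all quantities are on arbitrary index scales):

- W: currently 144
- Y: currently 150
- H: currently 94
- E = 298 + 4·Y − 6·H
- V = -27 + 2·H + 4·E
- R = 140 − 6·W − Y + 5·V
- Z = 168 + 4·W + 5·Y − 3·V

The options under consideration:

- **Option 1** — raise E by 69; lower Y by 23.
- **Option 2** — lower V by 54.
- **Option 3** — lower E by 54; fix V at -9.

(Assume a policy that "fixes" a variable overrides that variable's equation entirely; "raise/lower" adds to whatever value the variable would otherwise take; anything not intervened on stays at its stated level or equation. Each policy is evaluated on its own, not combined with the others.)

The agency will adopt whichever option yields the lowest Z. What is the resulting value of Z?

-2836

Option 1 (E + 69, Y − 23):
  W = 144
  Y = 150 − 23 = 127
  H = 94
  E = 298 + 4·127 − 6·94 (+69 from intervention) = 311
  V = -27 + 2·94 + 4·311 = 1405
  Z = 168 + 4·144 + 5·127 − 3·1405 = -2836
Option 2 (V − 54):
  W = 144
  Y = 150
  H = 94
  E = 298 + 4·150 − 6·94 = 334
  V = -27 + 2·94 + 4·334 (−54 from intervention) = 1443
  Z = 168 + 4·144 + 5·150 − 3·1443 = -2835
Option 3 (E − 54, V := -9):
  W = 144
  Y = 150
  H = 94
  E = 298 + 4·150 − 6·94 (−54 from intervention) = 280
  V = -9
  Z = 168 + 4·144 + 5·150 − 3·(-9) = 1521
Comparing — Option 1: Z=-2836, Option 2: Z=-2835, Option 3: Z=1521. Lowest is -2836 (Option 1).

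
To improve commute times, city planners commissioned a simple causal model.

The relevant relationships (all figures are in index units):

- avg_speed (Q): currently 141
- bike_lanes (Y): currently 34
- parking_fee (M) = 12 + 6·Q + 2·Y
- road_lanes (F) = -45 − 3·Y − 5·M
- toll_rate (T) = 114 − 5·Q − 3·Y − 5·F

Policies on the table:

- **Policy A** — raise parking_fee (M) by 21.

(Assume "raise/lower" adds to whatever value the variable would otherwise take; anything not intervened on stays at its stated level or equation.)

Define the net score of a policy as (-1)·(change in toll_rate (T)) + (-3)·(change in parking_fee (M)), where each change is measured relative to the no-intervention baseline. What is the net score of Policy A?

Baseline:
  Q = 141
  Y = 34
  M = 12 + 6·141 + 2·34 = 926
  F = -45 − 3·34 − 5·926 = -4777
  T = 114 − 5·141 − 3·34 − 5·(-4777) = 23192
Policy A (M + 21):
  Q = 141
  Y = 34
  M = 12 + 6·141 + 2·34 (+21 from intervention) = 947
  F = -45 − 3·34 − 5·947 = -4882
  T = 114 − 5·141 − 3·34 − 5·(-4882) = 23717
ΔT = 23717 − 23192 = 525; ΔM = 947 − 926 = 21
Score = (-1)·525 + (-3)·21 = -588

-588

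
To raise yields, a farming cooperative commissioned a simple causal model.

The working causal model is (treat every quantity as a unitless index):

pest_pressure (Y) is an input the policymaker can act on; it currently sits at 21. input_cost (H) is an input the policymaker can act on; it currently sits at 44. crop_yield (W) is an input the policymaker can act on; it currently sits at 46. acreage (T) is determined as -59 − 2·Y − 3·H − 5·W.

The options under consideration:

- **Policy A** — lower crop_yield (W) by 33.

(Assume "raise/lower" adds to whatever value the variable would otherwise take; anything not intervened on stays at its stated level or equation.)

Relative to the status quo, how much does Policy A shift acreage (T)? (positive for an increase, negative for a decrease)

Baseline:
  Y = 21
  H = 44
  W = 46
  T = -59 − 2·21 − 3·44 − 5·46 = -463
Policy A (W − 33):
  Y = 21
  H = 44
  W = 46 − 33 = 13
  T = -59 − 2·21 − 3·44 − 5·13 = -298
Change in T: -298 − (-463) = 165

165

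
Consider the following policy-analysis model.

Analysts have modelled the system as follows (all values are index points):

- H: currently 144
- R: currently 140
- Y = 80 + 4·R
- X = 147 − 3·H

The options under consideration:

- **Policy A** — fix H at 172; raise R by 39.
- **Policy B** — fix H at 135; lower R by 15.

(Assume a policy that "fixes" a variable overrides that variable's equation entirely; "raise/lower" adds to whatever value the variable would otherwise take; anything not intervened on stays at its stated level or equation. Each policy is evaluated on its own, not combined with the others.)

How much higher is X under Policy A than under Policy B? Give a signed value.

-111

Policy A (H := 172, R + 39):
  H = 172
  X = 147 − 3·172 = -369
Policy B (H := 135, R − 15):
  H = 135
  X = 147 − 3·135 = -258
X: -369 − (-258) = -111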